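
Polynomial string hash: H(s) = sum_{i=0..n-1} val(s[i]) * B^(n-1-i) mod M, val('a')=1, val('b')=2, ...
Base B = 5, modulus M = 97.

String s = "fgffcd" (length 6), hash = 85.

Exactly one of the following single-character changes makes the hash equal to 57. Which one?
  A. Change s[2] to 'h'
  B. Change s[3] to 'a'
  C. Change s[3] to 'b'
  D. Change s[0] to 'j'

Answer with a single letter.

Answer: B

Derivation:
Option A: s[2]='f'->'h', delta=(8-6)*5^3 mod 97 = 56, hash=85+56 mod 97 = 44
Option B: s[3]='f'->'a', delta=(1-6)*5^2 mod 97 = 69, hash=85+69 mod 97 = 57 <-- target
Option C: s[3]='f'->'b', delta=(2-6)*5^2 mod 97 = 94, hash=85+94 mod 97 = 82
Option D: s[0]='f'->'j', delta=(10-6)*5^5 mod 97 = 84, hash=85+84 mod 97 = 72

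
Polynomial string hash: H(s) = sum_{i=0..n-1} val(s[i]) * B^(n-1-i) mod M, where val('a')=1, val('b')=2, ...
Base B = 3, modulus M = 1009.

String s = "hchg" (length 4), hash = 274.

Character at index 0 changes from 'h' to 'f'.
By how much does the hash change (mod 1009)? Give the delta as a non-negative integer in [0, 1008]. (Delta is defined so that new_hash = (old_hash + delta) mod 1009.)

Answer: 955

Derivation:
Delta formula: (val(new) - val(old)) * B^(n-1-k) mod M
  val('f') - val('h') = 6 - 8 = -2
  B^(n-1-k) = 3^3 mod 1009 = 27
  Delta = -2 * 27 mod 1009 = 955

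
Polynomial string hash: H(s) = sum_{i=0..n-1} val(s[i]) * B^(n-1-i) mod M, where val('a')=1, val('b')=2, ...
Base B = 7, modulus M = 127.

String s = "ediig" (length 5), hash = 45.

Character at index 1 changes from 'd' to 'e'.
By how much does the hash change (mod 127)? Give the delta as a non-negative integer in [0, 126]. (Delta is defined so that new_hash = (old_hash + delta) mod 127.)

Answer: 89

Derivation:
Delta formula: (val(new) - val(old)) * B^(n-1-k) mod M
  val('e') - val('d') = 5 - 4 = 1
  B^(n-1-k) = 7^3 mod 127 = 89
  Delta = 1 * 89 mod 127 = 89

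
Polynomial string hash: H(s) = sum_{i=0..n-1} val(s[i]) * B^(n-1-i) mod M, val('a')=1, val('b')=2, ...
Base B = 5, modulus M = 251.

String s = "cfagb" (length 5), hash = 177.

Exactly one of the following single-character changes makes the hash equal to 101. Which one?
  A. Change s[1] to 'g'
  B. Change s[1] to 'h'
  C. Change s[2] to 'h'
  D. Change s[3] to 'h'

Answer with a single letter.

Answer: C

Derivation:
Option A: s[1]='f'->'g', delta=(7-6)*5^3 mod 251 = 125, hash=177+125 mod 251 = 51
Option B: s[1]='f'->'h', delta=(8-6)*5^3 mod 251 = 250, hash=177+250 mod 251 = 176
Option C: s[2]='a'->'h', delta=(8-1)*5^2 mod 251 = 175, hash=177+175 mod 251 = 101 <-- target
Option D: s[3]='g'->'h', delta=(8-7)*5^1 mod 251 = 5, hash=177+5 mod 251 = 182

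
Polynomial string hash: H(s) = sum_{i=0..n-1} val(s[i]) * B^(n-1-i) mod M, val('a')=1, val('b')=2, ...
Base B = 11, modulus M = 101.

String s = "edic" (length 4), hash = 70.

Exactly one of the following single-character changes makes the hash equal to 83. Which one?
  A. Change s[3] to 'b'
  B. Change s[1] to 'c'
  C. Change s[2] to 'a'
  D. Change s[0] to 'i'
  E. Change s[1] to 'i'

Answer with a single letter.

Option A: s[3]='c'->'b', delta=(2-3)*11^0 mod 101 = 100, hash=70+100 mod 101 = 69
Option B: s[1]='d'->'c', delta=(3-4)*11^2 mod 101 = 81, hash=70+81 mod 101 = 50
Option C: s[2]='i'->'a', delta=(1-9)*11^1 mod 101 = 13, hash=70+13 mod 101 = 83 <-- target
Option D: s[0]='e'->'i', delta=(9-5)*11^3 mod 101 = 72, hash=70+72 mod 101 = 41
Option E: s[1]='d'->'i', delta=(9-4)*11^2 mod 101 = 100, hash=70+100 mod 101 = 69

Answer: C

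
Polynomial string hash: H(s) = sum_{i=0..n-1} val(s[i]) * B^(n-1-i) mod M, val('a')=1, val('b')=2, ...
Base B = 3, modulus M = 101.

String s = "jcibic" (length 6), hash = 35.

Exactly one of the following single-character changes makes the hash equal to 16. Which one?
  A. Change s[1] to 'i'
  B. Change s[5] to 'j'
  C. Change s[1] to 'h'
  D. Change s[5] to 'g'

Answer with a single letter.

Answer: A

Derivation:
Option A: s[1]='c'->'i', delta=(9-3)*3^4 mod 101 = 82, hash=35+82 mod 101 = 16 <-- target
Option B: s[5]='c'->'j', delta=(10-3)*3^0 mod 101 = 7, hash=35+7 mod 101 = 42
Option C: s[1]='c'->'h', delta=(8-3)*3^4 mod 101 = 1, hash=35+1 mod 101 = 36
Option D: s[5]='c'->'g', delta=(7-3)*3^0 mod 101 = 4, hash=35+4 mod 101 = 39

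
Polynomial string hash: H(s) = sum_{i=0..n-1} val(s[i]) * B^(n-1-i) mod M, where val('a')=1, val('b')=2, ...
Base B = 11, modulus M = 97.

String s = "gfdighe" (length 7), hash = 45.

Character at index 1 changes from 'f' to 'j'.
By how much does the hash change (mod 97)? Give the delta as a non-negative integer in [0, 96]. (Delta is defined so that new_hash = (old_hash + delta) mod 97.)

Answer: 27

Derivation:
Delta formula: (val(new) - val(old)) * B^(n-1-k) mod M
  val('j') - val('f') = 10 - 6 = 4
  B^(n-1-k) = 11^5 mod 97 = 31
  Delta = 4 * 31 mod 97 = 27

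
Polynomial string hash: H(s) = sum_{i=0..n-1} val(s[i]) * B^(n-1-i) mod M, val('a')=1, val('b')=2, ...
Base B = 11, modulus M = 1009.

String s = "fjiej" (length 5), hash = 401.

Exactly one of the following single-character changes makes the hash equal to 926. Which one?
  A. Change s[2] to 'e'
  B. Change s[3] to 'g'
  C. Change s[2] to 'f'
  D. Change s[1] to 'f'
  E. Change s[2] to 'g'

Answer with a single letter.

Answer: A

Derivation:
Option A: s[2]='i'->'e', delta=(5-9)*11^2 mod 1009 = 525, hash=401+525 mod 1009 = 926 <-- target
Option B: s[3]='e'->'g', delta=(7-5)*11^1 mod 1009 = 22, hash=401+22 mod 1009 = 423
Option C: s[2]='i'->'f', delta=(6-9)*11^2 mod 1009 = 646, hash=401+646 mod 1009 = 38
Option D: s[1]='j'->'f', delta=(6-10)*11^3 mod 1009 = 730, hash=401+730 mod 1009 = 122
Option E: s[2]='i'->'g', delta=(7-9)*11^2 mod 1009 = 767, hash=401+767 mod 1009 = 159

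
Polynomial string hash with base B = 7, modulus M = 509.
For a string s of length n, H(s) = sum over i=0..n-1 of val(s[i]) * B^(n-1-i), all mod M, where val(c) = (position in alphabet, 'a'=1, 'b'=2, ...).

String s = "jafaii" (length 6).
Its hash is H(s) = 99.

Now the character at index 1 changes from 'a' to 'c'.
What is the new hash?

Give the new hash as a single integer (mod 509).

Answer: 320

Derivation:
val('a') = 1, val('c') = 3
Position k = 1, exponent = n-1-k = 4
B^4 mod M = 7^4 mod 509 = 365
Delta = (3 - 1) * 365 mod 509 = 221
New hash = (99 + 221) mod 509 = 320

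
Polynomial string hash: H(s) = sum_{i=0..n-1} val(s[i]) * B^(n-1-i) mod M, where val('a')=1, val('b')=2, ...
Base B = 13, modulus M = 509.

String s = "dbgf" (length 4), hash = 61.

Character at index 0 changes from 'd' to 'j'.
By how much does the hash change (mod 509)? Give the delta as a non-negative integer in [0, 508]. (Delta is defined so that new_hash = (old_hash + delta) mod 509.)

Delta formula: (val(new) - val(old)) * B^(n-1-k) mod M
  val('j') - val('d') = 10 - 4 = 6
  B^(n-1-k) = 13^3 mod 509 = 161
  Delta = 6 * 161 mod 509 = 457

Answer: 457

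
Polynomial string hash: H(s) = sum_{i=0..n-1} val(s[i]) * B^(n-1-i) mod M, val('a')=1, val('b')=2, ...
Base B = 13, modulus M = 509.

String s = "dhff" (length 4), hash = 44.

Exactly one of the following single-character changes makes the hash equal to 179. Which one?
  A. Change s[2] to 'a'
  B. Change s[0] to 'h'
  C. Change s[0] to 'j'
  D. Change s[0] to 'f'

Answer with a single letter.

Option A: s[2]='f'->'a', delta=(1-6)*13^1 mod 509 = 444, hash=44+444 mod 509 = 488
Option B: s[0]='d'->'h', delta=(8-4)*13^3 mod 509 = 135, hash=44+135 mod 509 = 179 <-- target
Option C: s[0]='d'->'j', delta=(10-4)*13^3 mod 509 = 457, hash=44+457 mod 509 = 501
Option D: s[0]='d'->'f', delta=(6-4)*13^3 mod 509 = 322, hash=44+322 mod 509 = 366

Answer: B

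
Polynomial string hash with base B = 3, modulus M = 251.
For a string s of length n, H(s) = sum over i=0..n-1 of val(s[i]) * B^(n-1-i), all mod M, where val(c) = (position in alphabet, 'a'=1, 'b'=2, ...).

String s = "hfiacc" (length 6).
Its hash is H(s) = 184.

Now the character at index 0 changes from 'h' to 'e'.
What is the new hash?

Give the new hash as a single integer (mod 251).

Answer: 208

Derivation:
val('h') = 8, val('e') = 5
Position k = 0, exponent = n-1-k = 5
B^5 mod M = 3^5 mod 251 = 243
Delta = (5 - 8) * 243 mod 251 = 24
New hash = (184 + 24) mod 251 = 208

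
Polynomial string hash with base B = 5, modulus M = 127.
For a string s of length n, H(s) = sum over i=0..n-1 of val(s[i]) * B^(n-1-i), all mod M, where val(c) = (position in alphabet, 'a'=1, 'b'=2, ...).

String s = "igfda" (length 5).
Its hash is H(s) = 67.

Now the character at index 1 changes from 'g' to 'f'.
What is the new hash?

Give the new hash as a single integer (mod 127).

val('g') = 7, val('f') = 6
Position k = 1, exponent = n-1-k = 3
B^3 mod M = 5^3 mod 127 = 125
Delta = (6 - 7) * 125 mod 127 = 2
New hash = (67 + 2) mod 127 = 69

Answer: 69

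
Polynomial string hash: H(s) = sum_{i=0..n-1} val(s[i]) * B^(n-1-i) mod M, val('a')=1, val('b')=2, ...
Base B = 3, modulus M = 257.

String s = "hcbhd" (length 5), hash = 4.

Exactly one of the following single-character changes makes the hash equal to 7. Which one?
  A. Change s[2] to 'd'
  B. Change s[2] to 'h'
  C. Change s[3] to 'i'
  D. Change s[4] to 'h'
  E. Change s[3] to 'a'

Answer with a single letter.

Option A: s[2]='b'->'d', delta=(4-2)*3^2 mod 257 = 18, hash=4+18 mod 257 = 22
Option B: s[2]='b'->'h', delta=(8-2)*3^2 mod 257 = 54, hash=4+54 mod 257 = 58
Option C: s[3]='h'->'i', delta=(9-8)*3^1 mod 257 = 3, hash=4+3 mod 257 = 7 <-- target
Option D: s[4]='d'->'h', delta=(8-4)*3^0 mod 257 = 4, hash=4+4 mod 257 = 8
Option E: s[3]='h'->'a', delta=(1-8)*3^1 mod 257 = 236, hash=4+236 mod 257 = 240

Answer: C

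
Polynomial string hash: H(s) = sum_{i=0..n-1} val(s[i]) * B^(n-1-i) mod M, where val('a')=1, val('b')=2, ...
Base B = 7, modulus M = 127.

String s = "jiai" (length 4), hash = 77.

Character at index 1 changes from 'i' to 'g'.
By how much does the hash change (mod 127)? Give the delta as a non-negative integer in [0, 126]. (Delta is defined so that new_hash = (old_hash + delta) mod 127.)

Delta formula: (val(new) - val(old)) * B^(n-1-k) mod M
  val('g') - val('i') = 7 - 9 = -2
  B^(n-1-k) = 7^2 mod 127 = 49
  Delta = -2 * 49 mod 127 = 29

Answer: 29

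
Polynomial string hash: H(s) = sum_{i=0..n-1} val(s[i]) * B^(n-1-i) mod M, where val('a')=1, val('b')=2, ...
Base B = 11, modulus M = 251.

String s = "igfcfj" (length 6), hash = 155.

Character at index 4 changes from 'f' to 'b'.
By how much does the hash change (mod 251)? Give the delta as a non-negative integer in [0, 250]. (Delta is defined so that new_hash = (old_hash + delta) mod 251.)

Delta formula: (val(new) - val(old)) * B^(n-1-k) mod M
  val('b') - val('f') = 2 - 6 = -4
  B^(n-1-k) = 11^1 mod 251 = 11
  Delta = -4 * 11 mod 251 = 207

Answer: 207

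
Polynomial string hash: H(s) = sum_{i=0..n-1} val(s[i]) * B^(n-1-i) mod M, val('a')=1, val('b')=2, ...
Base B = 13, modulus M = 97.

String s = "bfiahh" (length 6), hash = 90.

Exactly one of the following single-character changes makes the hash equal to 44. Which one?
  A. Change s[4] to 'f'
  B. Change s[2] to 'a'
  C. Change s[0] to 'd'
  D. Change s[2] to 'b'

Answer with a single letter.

Option A: s[4]='h'->'f', delta=(6-8)*13^1 mod 97 = 71, hash=90+71 mod 97 = 64
Option B: s[2]='i'->'a', delta=(1-9)*13^3 mod 97 = 78, hash=90+78 mod 97 = 71
Option C: s[0]='b'->'d', delta=(4-2)*13^5 mod 97 = 51, hash=90+51 mod 97 = 44 <-- target
Option D: s[2]='i'->'b', delta=(2-9)*13^3 mod 97 = 44, hash=90+44 mod 97 = 37

Answer: C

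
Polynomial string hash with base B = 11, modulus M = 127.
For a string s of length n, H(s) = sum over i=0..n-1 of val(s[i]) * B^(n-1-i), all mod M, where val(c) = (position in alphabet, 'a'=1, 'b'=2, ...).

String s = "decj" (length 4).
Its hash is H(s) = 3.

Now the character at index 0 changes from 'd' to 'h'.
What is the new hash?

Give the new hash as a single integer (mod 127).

Answer: 120

Derivation:
val('d') = 4, val('h') = 8
Position k = 0, exponent = n-1-k = 3
B^3 mod M = 11^3 mod 127 = 61
Delta = (8 - 4) * 61 mod 127 = 117
New hash = (3 + 117) mod 127 = 120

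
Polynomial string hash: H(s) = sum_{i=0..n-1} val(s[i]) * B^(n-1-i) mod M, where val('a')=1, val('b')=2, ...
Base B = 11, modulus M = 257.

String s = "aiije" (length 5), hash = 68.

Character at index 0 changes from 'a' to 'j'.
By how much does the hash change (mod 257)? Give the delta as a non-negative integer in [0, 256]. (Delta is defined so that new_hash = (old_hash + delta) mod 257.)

Delta formula: (val(new) - val(old)) * B^(n-1-k) mod M
  val('j') - val('a') = 10 - 1 = 9
  B^(n-1-k) = 11^4 mod 257 = 249
  Delta = 9 * 249 mod 257 = 185

Answer: 185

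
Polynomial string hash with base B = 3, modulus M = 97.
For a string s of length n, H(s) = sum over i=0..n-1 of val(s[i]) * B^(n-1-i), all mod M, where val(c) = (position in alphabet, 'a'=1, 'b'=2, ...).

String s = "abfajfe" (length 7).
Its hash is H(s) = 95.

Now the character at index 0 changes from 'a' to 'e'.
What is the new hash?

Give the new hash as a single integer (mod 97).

val('a') = 1, val('e') = 5
Position k = 0, exponent = n-1-k = 6
B^6 mod M = 3^6 mod 97 = 50
Delta = (5 - 1) * 50 mod 97 = 6
New hash = (95 + 6) mod 97 = 4

Answer: 4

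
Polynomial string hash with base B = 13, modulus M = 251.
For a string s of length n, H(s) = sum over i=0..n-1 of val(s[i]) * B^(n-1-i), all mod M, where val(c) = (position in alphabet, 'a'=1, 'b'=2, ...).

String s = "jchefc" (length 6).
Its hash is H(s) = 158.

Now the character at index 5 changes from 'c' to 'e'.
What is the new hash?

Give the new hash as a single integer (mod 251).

Answer: 160

Derivation:
val('c') = 3, val('e') = 5
Position k = 5, exponent = n-1-k = 0
B^0 mod M = 13^0 mod 251 = 1
Delta = (5 - 3) * 1 mod 251 = 2
New hash = (158 + 2) mod 251 = 160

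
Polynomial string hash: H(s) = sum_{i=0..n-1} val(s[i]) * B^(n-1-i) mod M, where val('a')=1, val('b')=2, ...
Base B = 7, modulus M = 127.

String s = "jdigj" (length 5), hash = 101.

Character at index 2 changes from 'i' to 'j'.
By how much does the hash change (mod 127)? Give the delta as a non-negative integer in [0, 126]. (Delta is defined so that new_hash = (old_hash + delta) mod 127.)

Answer: 49

Derivation:
Delta formula: (val(new) - val(old)) * B^(n-1-k) mod M
  val('j') - val('i') = 10 - 9 = 1
  B^(n-1-k) = 7^2 mod 127 = 49
  Delta = 1 * 49 mod 127 = 49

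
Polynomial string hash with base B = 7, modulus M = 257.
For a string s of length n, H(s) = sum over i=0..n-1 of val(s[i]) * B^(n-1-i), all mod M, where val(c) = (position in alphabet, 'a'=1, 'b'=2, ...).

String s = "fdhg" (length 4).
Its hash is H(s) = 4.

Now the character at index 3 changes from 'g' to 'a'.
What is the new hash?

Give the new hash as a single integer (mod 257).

Answer: 255

Derivation:
val('g') = 7, val('a') = 1
Position k = 3, exponent = n-1-k = 0
B^0 mod M = 7^0 mod 257 = 1
Delta = (1 - 7) * 1 mod 257 = 251
New hash = (4 + 251) mod 257 = 255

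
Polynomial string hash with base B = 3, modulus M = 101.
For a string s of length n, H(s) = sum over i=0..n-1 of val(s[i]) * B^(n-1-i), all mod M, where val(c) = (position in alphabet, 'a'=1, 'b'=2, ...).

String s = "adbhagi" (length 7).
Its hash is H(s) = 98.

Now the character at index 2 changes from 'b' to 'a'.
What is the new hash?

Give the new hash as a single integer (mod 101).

Answer: 17

Derivation:
val('b') = 2, val('a') = 1
Position k = 2, exponent = n-1-k = 4
B^4 mod M = 3^4 mod 101 = 81
Delta = (1 - 2) * 81 mod 101 = 20
New hash = (98 + 20) mod 101 = 17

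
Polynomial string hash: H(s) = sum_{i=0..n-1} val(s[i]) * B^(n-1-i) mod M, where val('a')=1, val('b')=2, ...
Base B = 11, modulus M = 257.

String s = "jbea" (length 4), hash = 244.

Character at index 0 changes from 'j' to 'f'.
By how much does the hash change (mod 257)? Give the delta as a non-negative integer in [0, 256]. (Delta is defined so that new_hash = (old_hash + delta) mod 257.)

Answer: 73

Derivation:
Delta formula: (val(new) - val(old)) * B^(n-1-k) mod M
  val('f') - val('j') = 6 - 10 = -4
  B^(n-1-k) = 11^3 mod 257 = 46
  Delta = -4 * 46 mod 257 = 73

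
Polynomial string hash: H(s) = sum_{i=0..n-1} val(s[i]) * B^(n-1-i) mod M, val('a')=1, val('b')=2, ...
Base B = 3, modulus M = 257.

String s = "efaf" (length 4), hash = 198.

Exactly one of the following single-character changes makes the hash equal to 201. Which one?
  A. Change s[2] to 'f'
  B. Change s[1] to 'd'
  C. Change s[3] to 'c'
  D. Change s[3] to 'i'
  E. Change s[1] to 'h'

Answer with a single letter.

Answer: D

Derivation:
Option A: s[2]='a'->'f', delta=(6-1)*3^1 mod 257 = 15, hash=198+15 mod 257 = 213
Option B: s[1]='f'->'d', delta=(4-6)*3^2 mod 257 = 239, hash=198+239 mod 257 = 180
Option C: s[3]='f'->'c', delta=(3-6)*3^0 mod 257 = 254, hash=198+254 mod 257 = 195
Option D: s[3]='f'->'i', delta=(9-6)*3^0 mod 257 = 3, hash=198+3 mod 257 = 201 <-- target
Option E: s[1]='f'->'h', delta=(8-6)*3^2 mod 257 = 18, hash=198+18 mod 257 = 216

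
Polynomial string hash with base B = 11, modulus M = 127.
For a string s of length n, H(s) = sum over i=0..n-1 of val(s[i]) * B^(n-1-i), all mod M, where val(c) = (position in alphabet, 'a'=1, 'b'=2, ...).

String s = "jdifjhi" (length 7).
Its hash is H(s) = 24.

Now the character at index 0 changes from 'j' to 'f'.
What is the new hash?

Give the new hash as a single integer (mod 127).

Answer: 126

Derivation:
val('j') = 10, val('f') = 6
Position k = 0, exponent = n-1-k = 6
B^6 mod M = 11^6 mod 127 = 38
Delta = (6 - 10) * 38 mod 127 = 102
New hash = (24 + 102) mod 127 = 126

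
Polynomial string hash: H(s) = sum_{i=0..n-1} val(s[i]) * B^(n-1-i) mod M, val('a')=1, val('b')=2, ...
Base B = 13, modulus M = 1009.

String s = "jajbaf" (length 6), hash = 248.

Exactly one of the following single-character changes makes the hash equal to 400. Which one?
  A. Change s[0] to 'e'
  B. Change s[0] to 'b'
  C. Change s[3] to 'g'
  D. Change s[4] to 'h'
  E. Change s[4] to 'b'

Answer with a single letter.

Option A: s[0]='j'->'e', delta=(5-10)*13^5 mod 1009 = 95, hash=248+95 mod 1009 = 343
Option B: s[0]='j'->'b', delta=(2-10)*13^5 mod 1009 = 152, hash=248+152 mod 1009 = 400 <-- target
Option C: s[3]='b'->'g', delta=(7-2)*13^2 mod 1009 = 845, hash=248+845 mod 1009 = 84
Option D: s[4]='a'->'h', delta=(8-1)*13^1 mod 1009 = 91, hash=248+91 mod 1009 = 339
Option E: s[4]='a'->'b', delta=(2-1)*13^1 mod 1009 = 13, hash=248+13 mod 1009 = 261

Answer: B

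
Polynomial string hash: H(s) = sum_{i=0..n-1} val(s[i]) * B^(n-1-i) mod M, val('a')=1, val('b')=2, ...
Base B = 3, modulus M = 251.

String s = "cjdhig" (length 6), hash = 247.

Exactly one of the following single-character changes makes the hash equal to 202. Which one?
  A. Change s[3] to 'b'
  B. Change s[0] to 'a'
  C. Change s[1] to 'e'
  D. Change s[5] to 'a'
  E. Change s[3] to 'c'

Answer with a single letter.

Option A: s[3]='h'->'b', delta=(2-8)*3^2 mod 251 = 197, hash=247+197 mod 251 = 193
Option B: s[0]='c'->'a', delta=(1-3)*3^5 mod 251 = 16, hash=247+16 mod 251 = 12
Option C: s[1]='j'->'e', delta=(5-10)*3^4 mod 251 = 97, hash=247+97 mod 251 = 93
Option D: s[5]='g'->'a', delta=(1-7)*3^0 mod 251 = 245, hash=247+245 mod 251 = 241
Option E: s[3]='h'->'c', delta=(3-8)*3^2 mod 251 = 206, hash=247+206 mod 251 = 202 <-- target

Answer: E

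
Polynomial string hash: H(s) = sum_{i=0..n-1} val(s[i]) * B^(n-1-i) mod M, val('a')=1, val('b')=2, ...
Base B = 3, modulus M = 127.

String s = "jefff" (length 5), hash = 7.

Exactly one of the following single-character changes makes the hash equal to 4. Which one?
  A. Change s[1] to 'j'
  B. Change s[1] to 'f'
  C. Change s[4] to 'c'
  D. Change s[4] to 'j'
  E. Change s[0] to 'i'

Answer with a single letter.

Answer: C

Derivation:
Option A: s[1]='e'->'j', delta=(10-5)*3^3 mod 127 = 8, hash=7+8 mod 127 = 15
Option B: s[1]='e'->'f', delta=(6-5)*3^3 mod 127 = 27, hash=7+27 mod 127 = 34
Option C: s[4]='f'->'c', delta=(3-6)*3^0 mod 127 = 124, hash=7+124 mod 127 = 4 <-- target
Option D: s[4]='f'->'j', delta=(10-6)*3^0 mod 127 = 4, hash=7+4 mod 127 = 11
Option E: s[0]='j'->'i', delta=(9-10)*3^4 mod 127 = 46, hash=7+46 mod 127 = 53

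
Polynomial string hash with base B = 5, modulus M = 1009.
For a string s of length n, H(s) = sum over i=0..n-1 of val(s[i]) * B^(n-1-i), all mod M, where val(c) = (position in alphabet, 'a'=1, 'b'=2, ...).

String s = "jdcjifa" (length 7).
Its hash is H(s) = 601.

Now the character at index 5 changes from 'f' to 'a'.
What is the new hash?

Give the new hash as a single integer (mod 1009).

Answer: 576

Derivation:
val('f') = 6, val('a') = 1
Position k = 5, exponent = n-1-k = 1
B^1 mod M = 5^1 mod 1009 = 5
Delta = (1 - 6) * 5 mod 1009 = 984
New hash = (601 + 984) mod 1009 = 576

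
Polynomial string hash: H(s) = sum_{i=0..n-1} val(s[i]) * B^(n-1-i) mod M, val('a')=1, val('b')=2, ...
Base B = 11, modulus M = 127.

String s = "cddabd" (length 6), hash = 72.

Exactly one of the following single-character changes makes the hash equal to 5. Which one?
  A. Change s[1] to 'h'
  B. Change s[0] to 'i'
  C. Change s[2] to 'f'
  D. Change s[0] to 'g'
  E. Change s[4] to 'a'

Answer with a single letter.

Option A: s[1]='d'->'h', delta=(8-4)*11^4 mod 127 = 17, hash=72+17 mod 127 = 89
Option B: s[0]='c'->'i', delta=(9-3)*11^5 mod 127 = 90, hash=72+90 mod 127 = 35
Option C: s[2]='d'->'f', delta=(6-4)*11^3 mod 127 = 122, hash=72+122 mod 127 = 67
Option D: s[0]='c'->'g', delta=(7-3)*11^5 mod 127 = 60, hash=72+60 mod 127 = 5 <-- target
Option E: s[4]='b'->'a', delta=(1-2)*11^1 mod 127 = 116, hash=72+116 mod 127 = 61

Answer: D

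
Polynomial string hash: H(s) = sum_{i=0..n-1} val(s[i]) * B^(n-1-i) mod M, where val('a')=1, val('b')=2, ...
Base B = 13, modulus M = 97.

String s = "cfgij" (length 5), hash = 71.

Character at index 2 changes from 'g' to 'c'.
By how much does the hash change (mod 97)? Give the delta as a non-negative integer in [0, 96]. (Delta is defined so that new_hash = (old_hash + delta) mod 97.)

Delta formula: (val(new) - val(old)) * B^(n-1-k) mod M
  val('c') - val('g') = 3 - 7 = -4
  B^(n-1-k) = 13^2 mod 97 = 72
  Delta = -4 * 72 mod 97 = 3

Answer: 3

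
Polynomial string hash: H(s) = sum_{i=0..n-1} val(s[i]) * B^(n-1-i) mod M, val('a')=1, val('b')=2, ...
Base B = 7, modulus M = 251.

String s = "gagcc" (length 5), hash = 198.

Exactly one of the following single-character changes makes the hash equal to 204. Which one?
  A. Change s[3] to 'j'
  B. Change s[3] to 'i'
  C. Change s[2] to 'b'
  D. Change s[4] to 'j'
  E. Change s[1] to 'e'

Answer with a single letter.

Answer: C

Derivation:
Option A: s[3]='c'->'j', delta=(10-3)*7^1 mod 251 = 49, hash=198+49 mod 251 = 247
Option B: s[3]='c'->'i', delta=(9-3)*7^1 mod 251 = 42, hash=198+42 mod 251 = 240
Option C: s[2]='g'->'b', delta=(2-7)*7^2 mod 251 = 6, hash=198+6 mod 251 = 204 <-- target
Option D: s[4]='c'->'j', delta=(10-3)*7^0 mod 251 = 7, hash=198+7 mod 251 = 205
Option E: s[1]='a'->'e', delta=(5-1)*7^3 mod 251 = 117, hash=198+117 mod 251 = 64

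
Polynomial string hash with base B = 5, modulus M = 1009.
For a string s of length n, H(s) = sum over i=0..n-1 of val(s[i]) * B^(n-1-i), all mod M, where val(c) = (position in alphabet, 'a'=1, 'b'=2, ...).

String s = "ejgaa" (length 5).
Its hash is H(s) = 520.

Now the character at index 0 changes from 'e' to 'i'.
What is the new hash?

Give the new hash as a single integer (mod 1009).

Answer: 1002

Derivation:
val('e') = 5, val('i') = 9
Position k = 0, exponent = n-1-k = 4
B^4 mod M = 5^4 mod 1009 = 625
Delta = (9 - 5) * 625 mod 1009 = 482
New hash = (520 + 482) mod 1009 = 1002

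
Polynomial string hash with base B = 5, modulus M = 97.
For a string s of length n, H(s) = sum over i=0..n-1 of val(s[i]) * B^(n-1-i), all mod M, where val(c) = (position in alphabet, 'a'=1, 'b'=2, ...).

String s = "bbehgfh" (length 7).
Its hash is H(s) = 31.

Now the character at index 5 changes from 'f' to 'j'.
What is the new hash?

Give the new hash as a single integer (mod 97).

val('f') = 6, val('j') = 10
Position k = 5, exponent = n-1-k = 1
B^1 mod M = 5^1 mod 97 = 5
Delta = (10 - 6) * 5 mod 97 = 20
New hash = (31 + 20) mod 97 = 51

Answer: 51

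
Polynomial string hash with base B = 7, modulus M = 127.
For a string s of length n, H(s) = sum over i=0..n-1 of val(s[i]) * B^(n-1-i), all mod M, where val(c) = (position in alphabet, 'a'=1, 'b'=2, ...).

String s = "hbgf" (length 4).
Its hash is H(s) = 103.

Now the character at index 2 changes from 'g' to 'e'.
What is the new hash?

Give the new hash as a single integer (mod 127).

val('g') = 7, val('e') = 5
Position k = 2, exponent = n-1-k = 1
B^1 mod M = 7^1 mod 127 = 7
Delta = (5 - 7) * 7 mod 127 = 113
New hash = (103 + 113) mod 127 = 89

Answer: 89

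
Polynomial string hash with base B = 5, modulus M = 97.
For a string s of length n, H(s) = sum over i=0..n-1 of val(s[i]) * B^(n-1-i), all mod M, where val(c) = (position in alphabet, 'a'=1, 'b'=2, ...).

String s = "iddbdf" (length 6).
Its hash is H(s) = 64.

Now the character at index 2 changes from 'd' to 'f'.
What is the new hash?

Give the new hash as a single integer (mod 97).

Answer: 23

Derivation:
val('d') = 4, val('f') = 6
Position k = 2, exponent = n-1-k = 3
B^3 mod M = 5^3 mod 97 = 28
Delta = (6 - 4) * 28 mod 97 = 56
New hash = (64 + 56) mod 97 = 23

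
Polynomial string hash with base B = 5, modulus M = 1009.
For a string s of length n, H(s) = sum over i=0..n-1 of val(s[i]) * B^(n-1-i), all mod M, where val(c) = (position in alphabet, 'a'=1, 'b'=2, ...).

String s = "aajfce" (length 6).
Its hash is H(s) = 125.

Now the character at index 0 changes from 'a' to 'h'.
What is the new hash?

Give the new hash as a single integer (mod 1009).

Answer: 811

Derivation:
val('a') = 1, val('h') = 8
Position k = 0, exponent = n-1-k = 5
B^5 mod M = 5^5 mod 1009 = 98
Delta = (8 - 1) * 98 mod 1009 = 686
New hash = (125 + 686) mod 1009 = 811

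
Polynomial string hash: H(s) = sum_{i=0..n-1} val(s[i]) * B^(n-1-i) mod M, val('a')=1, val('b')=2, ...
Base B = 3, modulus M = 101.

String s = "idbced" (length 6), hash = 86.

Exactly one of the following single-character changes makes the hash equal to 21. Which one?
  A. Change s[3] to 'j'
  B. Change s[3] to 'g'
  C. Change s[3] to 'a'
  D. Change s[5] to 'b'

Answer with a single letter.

Option A: s[3]='c'->'j', delta=(10-3)*3^2 mod 101 = 63, hash=86+63 mod 101 = 48
Option B: s[3]='c'->'g', delta=(7-3)*3^2 mod 101 = 36, hash=86+36 mod 101 = 21 <-- target
Option C: s[3]='c'->'a', delta=(1-3)*3^2 mod 101 = 83, hash=86+83 mod 101 = 68
Option D: s[5]='d'->'b', delta=(2-4)*3^0 mod 101 = 99, hash=86+99 mod 101 = 84

Answer: B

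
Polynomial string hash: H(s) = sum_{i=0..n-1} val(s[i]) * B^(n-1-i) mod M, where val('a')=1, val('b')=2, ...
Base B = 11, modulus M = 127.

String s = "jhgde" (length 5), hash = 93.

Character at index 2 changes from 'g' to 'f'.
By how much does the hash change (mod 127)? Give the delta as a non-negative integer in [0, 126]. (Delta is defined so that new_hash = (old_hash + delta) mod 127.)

Delta formula: (val(new) - val(old)) * B^(n-1-k) mod M
  val('f') - val('g') = 6 - 7 = -1
  B^(n-1-k) = 11^2 mod 127 = 121
  Delta = -1 * 121 mod 127 = 6

Answer: 6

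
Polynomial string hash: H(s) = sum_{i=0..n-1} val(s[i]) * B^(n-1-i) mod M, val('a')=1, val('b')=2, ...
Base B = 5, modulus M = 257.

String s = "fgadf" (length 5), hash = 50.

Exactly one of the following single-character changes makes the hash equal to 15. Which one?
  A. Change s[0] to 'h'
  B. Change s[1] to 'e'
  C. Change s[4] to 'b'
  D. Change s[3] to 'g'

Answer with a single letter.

Answer: A

Derivation:
Option A: s[0]='f'->'h', delta=(8-6)*5^4 mod 257 = 222, hash=50+222 mod 257 = 15 <-- target
Option B: s[1]='g'->'e', delta=(5-7)*5^3 mod 257 = 7, hash=50+7 mod 257 = 57
Option C: s[4]='f'->'b', delta=(2-6)*5^0 mod 257 = 253, hash=50+253 mod 257 = 46
Option D: s[3]='d'->'g', delta=(7-4)*5^1 mod 257 = 15, hash=50+15 mod 257 = 65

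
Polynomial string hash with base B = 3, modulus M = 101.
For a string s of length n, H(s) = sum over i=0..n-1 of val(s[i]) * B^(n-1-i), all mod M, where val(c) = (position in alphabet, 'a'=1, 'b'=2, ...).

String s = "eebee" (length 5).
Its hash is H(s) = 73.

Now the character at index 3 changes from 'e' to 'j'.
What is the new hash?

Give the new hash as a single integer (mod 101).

Answer: 88

Derivation:
val('e') = 5, val('j') = 10
Position k = 3, exponent = n-1-k = 1
B^1 mod M = 3^1 mod 101 = 3
Delta = (10 - 5) * 3 mod 101 = 15
New hash = (73 + 15) mod 101 = 88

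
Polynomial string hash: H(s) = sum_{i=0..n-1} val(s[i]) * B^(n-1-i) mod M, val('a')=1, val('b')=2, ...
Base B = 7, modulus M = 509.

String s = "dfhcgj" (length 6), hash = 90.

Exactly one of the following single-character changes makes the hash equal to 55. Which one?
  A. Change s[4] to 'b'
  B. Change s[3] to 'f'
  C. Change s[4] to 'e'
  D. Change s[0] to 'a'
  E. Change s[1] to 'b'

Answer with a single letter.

Answer: A

Derivation:
Option A: s[4]='g'->'b', delta=(2-7)*7^1 mod 509 = 474, hash=90+474 mod 509 = 55 <-- target
Option B: s[3]='c'->'f', delta=(6-3)*7^2 mod 509 = 147, hash=90+147 mod 509 = 237
Option C: s[4]='g'->'e', delta=(5-7)*7^1 mod 509 = 495, hash=90+495 mod 509 = 76
Option D: s[0]='d'->'a', delta=(1-4)*7^5 mod 509 = 479, hash=90+479 mod 509 = 60
Option E: s[1]='f'->'b', delta=(2-6)*7^4 mod 509 = 67, hash=90+67 mod 509 = 157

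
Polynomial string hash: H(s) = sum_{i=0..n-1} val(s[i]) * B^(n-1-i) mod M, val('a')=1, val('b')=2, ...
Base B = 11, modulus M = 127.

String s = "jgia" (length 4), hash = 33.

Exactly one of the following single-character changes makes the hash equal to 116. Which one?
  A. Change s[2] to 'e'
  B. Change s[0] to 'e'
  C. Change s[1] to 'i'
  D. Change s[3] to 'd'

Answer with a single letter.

Answer: A

Derivation:
Option A: s[2]='i'->'e', delta=(5-9)*11^1 mod 127 = 83, hash=33+83 mod 127 = 116 <-- target
Option B: s[0]='j'->'e', delta=(5-10)*11^3 mod 127 = 76, hash=33+76 mod 127 = 109
Option C: s[1]='g'->'i', delta=(9-7)*11^2 mod 127 = 115, hash=33+115 mod 127 = 21
Option D: s[3]='a'->'d', delta=(4-1)*11^0 mod 127 = 3, hash=33+3 mod 127 = 36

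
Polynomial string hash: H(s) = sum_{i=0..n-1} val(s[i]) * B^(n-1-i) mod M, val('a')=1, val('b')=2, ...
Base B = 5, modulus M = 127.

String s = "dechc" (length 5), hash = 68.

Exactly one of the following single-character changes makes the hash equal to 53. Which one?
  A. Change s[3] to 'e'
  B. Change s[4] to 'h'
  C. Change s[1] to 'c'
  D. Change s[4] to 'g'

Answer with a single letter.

Answer: A

Derivation:
Option A: s[3]='h'->'e', delta=(5-8)*5^1 mod 127 = 112, hash=68+112 mod 127 = 53 <-- target
Option B: s[4]='c'->'h', delta=(8-3)*5^0 mod 127 = 5, hash=68+5 mod 127 = 73
Option C: s[1]='e'->'c', delta=(3-5)*5^3 mod 127 = 4, hash=68+4 mod 127 = 72
Option D: s[4]='c'->'g', delta=(7-3)*5^0 mod 127 = 4, hash=68+4 mod 127 = 72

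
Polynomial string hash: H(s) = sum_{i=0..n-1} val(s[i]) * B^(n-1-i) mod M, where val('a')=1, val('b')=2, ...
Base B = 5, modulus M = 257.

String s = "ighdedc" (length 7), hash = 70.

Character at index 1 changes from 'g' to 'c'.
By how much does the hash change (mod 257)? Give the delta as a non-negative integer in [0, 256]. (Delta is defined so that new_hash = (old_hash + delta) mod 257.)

Answer: 93

Derivation:
Delta formula: (val(new) - val(old)) * B^(n-1-k) mod M
  val('c') - val('g') = 3 - 7 = -4
  B^(n-1-k) = 5^5 mod 257 = 41
  Delta = -4 * 41 mod 257 = 93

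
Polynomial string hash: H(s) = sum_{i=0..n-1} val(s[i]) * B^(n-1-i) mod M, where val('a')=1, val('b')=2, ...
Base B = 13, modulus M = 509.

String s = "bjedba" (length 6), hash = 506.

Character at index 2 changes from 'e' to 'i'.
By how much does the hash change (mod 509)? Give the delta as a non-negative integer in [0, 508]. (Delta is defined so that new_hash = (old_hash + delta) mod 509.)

Delta formula: (val(new) - val(old)) * B^(n-1-k) mod M
  val('i') - val('e') = 9 - 5 = 4
  B^(n-1-k) = 13^3 mod 509 = 161
  Delta = 4 * 161 mod 509 = 135

Answer: 135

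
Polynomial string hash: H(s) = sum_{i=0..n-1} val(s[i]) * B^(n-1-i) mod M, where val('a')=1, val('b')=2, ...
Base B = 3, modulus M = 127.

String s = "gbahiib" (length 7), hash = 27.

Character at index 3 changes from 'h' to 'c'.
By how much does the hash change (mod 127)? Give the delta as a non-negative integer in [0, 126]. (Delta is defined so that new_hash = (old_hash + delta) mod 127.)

Delta formula: (val(new) - val(old)) * B^(n-1-k) mod M
  val('c') - val('h') = 3 - 8 = -5
  B^(n-1-k) = 3^3 mod 127 = 27
  Delta = -5 * 27 mod 127 = 119

Answer: 119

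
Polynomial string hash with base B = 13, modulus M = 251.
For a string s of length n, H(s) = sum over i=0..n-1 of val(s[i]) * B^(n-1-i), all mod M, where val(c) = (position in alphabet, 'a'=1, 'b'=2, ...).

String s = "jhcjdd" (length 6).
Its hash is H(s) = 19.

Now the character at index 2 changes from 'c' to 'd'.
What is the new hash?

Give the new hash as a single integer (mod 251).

val('c') = 3, val('d') = 4
Position k = 2, exponent = n-1-k = 3
B^3 mod M = 13^3 mod 251 = 189
Delta = (4 - 3) * 189 mod 251 = 189
New hash = (19 + 189) mod 251 = 208

Answer: 208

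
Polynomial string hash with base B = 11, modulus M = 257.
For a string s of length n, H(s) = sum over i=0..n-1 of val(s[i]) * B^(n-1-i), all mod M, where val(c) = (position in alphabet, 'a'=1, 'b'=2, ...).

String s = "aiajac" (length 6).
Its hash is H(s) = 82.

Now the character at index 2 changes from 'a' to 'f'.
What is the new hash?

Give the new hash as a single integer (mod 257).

Answer: 55

Derivation:
val('a') = 1, val('f') = 6
Position k = 2, exponent = n-1-k = 3
B^3 mod M = 11^3 mod 257 = 46
Delta = (6 - 1) * 46 mod 257 = 230
New hash = (82 + 230) mod 257 = 55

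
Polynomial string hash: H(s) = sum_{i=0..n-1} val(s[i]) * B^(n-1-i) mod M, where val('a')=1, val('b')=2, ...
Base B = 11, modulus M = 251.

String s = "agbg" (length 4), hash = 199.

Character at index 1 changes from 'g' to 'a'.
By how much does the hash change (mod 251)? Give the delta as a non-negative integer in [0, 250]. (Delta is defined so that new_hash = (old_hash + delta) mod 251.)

Answer: 27

Derivation:
Delta formula: (val(new) - val(old)) * B^(n-1-k) mod M
  val('a') - val('g') = 1 - 7 = -6
  B^(n-1-k) = 11^2 mod 251 = 121
  Delta = -6 * 121 mod 251 = 27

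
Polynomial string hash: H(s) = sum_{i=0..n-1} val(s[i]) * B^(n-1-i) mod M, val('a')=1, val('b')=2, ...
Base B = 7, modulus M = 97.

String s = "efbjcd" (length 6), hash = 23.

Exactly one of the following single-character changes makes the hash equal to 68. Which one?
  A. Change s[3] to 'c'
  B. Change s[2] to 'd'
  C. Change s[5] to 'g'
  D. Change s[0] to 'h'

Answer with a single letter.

Answer: A

Derivation:
Option A: s[3]='j'->'c', delta=(3-10)*7^2 mod 97 = 45, hash=23+45 mod 97 = 68 <-- target
Option B: s[2]='b'->'d', delta=(4-2)*7^3 mod 97 = 7, hash=23+7 mod 97 = 30
Option C: s[5]='d'->'g', delta=(7-4)*7^0 mod 97 = 3, hash=23+3 mod 97 = 26
Option D: s[0]='e'->'h', delta=(8-5)*7^5 mod 97 = 78, hash=23+78 mod 97 = 4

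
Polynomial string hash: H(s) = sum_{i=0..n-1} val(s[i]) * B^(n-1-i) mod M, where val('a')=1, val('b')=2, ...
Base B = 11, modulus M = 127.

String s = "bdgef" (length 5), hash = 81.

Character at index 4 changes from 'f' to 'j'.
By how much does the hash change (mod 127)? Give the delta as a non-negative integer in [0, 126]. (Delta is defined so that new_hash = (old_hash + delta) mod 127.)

Delta formula: (val(new) - val(old)) * B^(n-1-k) mod M
  val('j') - val('f') = 10 - 6 = 4
  B^(n-1-k) = 11^0 mod 127 = 1
  Delta = 4 * 1 mod 127 = 4

Answer: 4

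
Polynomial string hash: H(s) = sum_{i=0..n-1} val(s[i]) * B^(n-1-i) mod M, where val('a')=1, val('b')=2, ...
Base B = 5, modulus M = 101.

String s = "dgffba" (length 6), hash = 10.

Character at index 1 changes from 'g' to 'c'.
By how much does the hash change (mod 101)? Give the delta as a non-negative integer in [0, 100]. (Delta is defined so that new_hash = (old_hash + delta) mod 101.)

Answer: 25

Derivation:
Delta formula: (val(new) - val(old)) * B^(n-1-k) mod M
  val('c') - val('g') = 3 - 7 = -4
  B^(n-1-k) = 5^4 mod 101 = 19
  Delta = -4 * 19 mod 101 = 25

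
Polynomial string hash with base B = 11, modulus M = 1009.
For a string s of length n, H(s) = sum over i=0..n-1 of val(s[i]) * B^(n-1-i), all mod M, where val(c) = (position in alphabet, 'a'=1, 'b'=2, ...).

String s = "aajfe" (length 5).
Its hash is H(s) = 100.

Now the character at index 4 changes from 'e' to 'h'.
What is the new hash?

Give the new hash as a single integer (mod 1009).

Answer: 103

Derivation:
val('e') = 5, val('h') = 8
Position k = 4, exponent = n-1-k = 0
B^0 mod M = 11^0 mod 1009 = 1
Delta = (8 - 5) * 1 mod 1009 = 3
New hash = (100 + 3) mod 1009 = 103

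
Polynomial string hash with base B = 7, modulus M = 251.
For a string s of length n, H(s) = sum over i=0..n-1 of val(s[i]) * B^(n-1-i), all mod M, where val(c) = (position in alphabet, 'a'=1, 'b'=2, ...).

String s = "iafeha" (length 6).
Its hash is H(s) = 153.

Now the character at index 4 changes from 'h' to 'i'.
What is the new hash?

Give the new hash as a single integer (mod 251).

Answer: 160

Derivation:
val('h') = 8, val('i') = 9
Position k = 4, exponent = n-1-k = 1
B^1 mod M = 7^1 mod 251 = 7
Delta = (9 - 8) * 7 mod 251 = 7
New hash = (153 + 7) mod 251 = 160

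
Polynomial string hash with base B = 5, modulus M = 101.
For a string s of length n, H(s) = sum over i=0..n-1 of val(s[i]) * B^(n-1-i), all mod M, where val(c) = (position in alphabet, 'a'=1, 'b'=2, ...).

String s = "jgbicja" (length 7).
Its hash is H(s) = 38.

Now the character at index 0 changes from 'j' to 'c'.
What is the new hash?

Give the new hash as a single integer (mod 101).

val('j') = 10, val('c') = 3
Position k = 0, exponent = n-1-k = 6
B^6 mod M = 5^6 mod 101 = 71
Delta = (3 - 10) * 71 mod 101 = 8
New hash = (38 + 8) mod 101 = 46

Answer: 46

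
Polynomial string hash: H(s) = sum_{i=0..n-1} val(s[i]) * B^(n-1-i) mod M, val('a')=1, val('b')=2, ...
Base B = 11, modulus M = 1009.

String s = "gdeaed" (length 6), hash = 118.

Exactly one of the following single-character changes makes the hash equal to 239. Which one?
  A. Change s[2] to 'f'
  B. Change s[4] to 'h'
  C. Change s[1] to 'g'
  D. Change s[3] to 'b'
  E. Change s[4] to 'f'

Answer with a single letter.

Answer: D

Derivation:
Option A: s[2]='e'->'f', delta=(6-5)*11^3 mod 1009 = 322, hash=118+322 mod 1009 = 440
Option B: s[4]='e'->'h', delta=(8-5)*11^1 mod 1009 = 33, hash=118+33 mod 1009 = 151
Option C: s[1]='d'->'g', delta=(7-4)*11^4 mod 1009 = 536, hash=118+536 mod 1009 = 654
Option D: s[3]='a'->'b', delta=(2-1)*11^2 mod 1009 = 121, hash=118+121 mod 1009 = 239 <-- target
Option E: s[4]='e'->'f', delta=(6-5)*11^1 mod 1009 = 11, hash=118+11 mod 1009 = 129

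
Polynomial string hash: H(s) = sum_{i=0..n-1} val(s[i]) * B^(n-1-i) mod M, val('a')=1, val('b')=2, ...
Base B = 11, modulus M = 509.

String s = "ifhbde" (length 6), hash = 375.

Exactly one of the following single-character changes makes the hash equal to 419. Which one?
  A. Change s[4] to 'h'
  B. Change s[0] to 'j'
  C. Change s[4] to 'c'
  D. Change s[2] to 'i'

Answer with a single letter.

Option A: s[4]='d'->'h', delta=(8-4)*11^1 mod 509 = 44, hash=375+44 mod 509 = 419 <-- target
Option B: s[0]='i'->'j', delta=(10-9)*11^5 mod 509 = 207, hash=375+207 mod 509 = 73
Option C: s[4]='d'->'c', delta=(3-4)*11^1 mod 509 = 498, hash=375+498 mod 509 = 364
Option D: s[2]='h'->'i', delta=(9-8)*11^3 mod 509 = 313, hash=375+313 mod 509 = 179

Answer: A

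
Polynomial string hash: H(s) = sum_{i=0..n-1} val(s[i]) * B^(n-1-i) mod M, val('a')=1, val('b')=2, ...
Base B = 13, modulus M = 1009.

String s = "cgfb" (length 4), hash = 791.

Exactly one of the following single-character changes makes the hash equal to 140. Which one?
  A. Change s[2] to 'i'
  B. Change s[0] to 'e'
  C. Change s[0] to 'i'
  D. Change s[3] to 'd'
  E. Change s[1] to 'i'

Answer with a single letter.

Answer: B

Derivation:
Option A: s[2]='f'->'i', delta=(9-6)*13^1 mod 1009 = 39, hash=791+39 mod 1009 = 830
Option B: s[0]='c'->'e', delta=(5-3)*13^3 mod 1009 = 358, hash=791+358 mod 1009 = 140 <-- target
Option C: s[0]='c'->'i', delta=(9-3)*13^3 mod 1009 = 65, hash=791+65 mod 1009 = 856
Option D: s[3]='b'->'d', delta=(4-2)*13^0 mod 1009 = 2, hash=791+2 mod 1009 = 793
Option E: s[1]='g'->'i', delta=(9-7)*13^2 mod 1009 = 338, hash=791+338 mod 1009 = 120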